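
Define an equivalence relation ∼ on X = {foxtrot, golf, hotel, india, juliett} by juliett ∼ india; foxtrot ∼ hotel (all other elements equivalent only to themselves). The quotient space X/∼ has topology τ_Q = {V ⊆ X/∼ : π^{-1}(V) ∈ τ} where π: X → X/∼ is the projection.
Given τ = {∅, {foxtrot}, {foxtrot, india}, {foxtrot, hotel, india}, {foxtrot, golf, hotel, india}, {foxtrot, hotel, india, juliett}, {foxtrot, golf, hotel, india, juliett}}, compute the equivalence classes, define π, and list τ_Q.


X/∼ = {[foxtrot=hotel], [golf], [india=juliett]}; |τ_Q| = 3.

Equivalence classes: [foxtrot=hotel], [golf], [india=juliett].
Quotient map π: X → X/∼ sends foxtrot ↦ [foxtrot=hotel], golf ↦ [golf], hotel ↦ [foxtrot=hotel], india ↦ [india=juliett], juliett ↦ [india=juliett].
For each subset V ⊆ X/∼, compute π^{-1}(V) ⊆ X and check whether π^{-1}(V) ∈ τ. V is open in τ_Q iff π^{-1}(V) ∈ τ.
  V = {}: π^{-1}(V) = ∅ ∈ τ ✓.
  V = {[foxtrot=hotel]}: π^{-1}(V) = {foxtrot, hotel} ∉ τ ✗.
  V = {[golf]}: π^{-1}(V) = {golf} ∉ τ ✗.
  V = {[foxtrot=hotel], [golf]}: π^{-1}(V) = {foxtrot, golf, hotel} ∉ τ ✗.
  V = {[india=juliett]}: π^{-1}(V) = {india, juliett} ∉ τ ✗.
  V = {[foxtrot=hotel], [india=juliett]}: π^{-1}(V) = {foxtrot, hotel, india, juliett} ∈ τ ✓.
  V = {[golf], [india=juliett]}: π^{-1}(V) = {golf, india, juliett} ∉ τ ✗.
  V = {[foxtrot=hotel], [golf], [india=juliett]}: π^{-1}(V) = {foxtrot, golf, hotel, india, juliett} ∈ τ ✓.
Open sets in the quotient: τ_Q = {{}, {[foxtrot=hotel], [india=juliett]}, {[foxtrot=hotel], [golf], [india=juliett]}} (3 elements).


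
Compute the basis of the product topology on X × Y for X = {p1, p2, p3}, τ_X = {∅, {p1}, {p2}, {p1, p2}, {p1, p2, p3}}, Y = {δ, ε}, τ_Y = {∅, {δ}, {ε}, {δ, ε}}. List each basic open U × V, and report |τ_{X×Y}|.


Basis B = {∅ × ∅, {p1} × {δ}, {p1} × {ε}, {p2} × {δ}, {p2} × {ε}, {p1} × {δ, ε}, {p1, p2} × {δ}, {p1, p2} × {ε}, {p2} × {δ, ε}, {p1, p2, p3} × {δ}, {p1, p2, p3} × {ε}, {p1, p2} × {δ, ε}, {p1, p2, p3} × {δ, ε}}; |τ_{X×Y}| = 25.

Enumerate products U × V with U ∈ τ_X, V ∈ τ_Y (deduplicated):
  ∅ × ∅ = {} (∅)
  {p1} × {δ} = {(p1,δ)}
  {p1} × {ε} = {(p1,ε)}
  {p2} × {δ} = {(p2,δ)}
  {p2} × {ε} = {(p2,ε)}
  {p1} × {δ, ε} = {(p1,δ), (p1,ε)}
  {p1, p2} × {δ} = {(p1,δ), (p2,δ)}
  {p1, p2} × {ε} = {(p1,ε), (p2,ε)}
  {p2} × {δ, ε} = {(p2,δ), (p2,ε)}
  {p1, p2, p3} × {δ} = {(p1,δ), (p2,δ), (p3,δ)}
  {p1, p2, p3} × {ε} = {(p1,ε), (p2,ε), (p3,ε)}
  {p1, p2} × {δ, ε} = {(p1,δ), (p1,ε), (p2,δ), (p2,ε)}
  {p1, p2, p3} × {δ, ε} = {(p1,δ), (p1,ε), (p2,δ), (p2,ε), (p3,δ), (p3,ε)}
These 13 distinct sets form the basis B.
Close under arbitrary unions to get τ_{X×Y}; counting gives |τ_{X×Y}| = 25.


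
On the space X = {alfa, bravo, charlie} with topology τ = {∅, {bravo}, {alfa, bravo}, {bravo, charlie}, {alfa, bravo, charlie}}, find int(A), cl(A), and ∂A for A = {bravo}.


int(A) = {bravo}, cl(A) = {alfa, bravo, charlie}, ∂A = {alfa, charlie}.

Closed sets in (X, τ) are complements of opens:
  closed(X, τ) = {∅, {alfa}, {charlie}, {alfa, charlie}, {alfa, bravo, charlie}}.
int(A) = ⋃ {U ∈ τ : U ⊆ A}. Opens contained in A: ∅, {bravo}.
Taking the union of these: int(A) = {bravo}.
cl(A) = ⋂ {C closed : A ⊆ C}. Closed sets containing A: {alfa, bravo, charlie}.
Intersecting these: cl(A) = {alfa, bravo, charlie}.
∂A = cl(A) ∖ int(A) = {alfa, bravo, charlie} ∖ {bravo} = {alfa, charlie}.


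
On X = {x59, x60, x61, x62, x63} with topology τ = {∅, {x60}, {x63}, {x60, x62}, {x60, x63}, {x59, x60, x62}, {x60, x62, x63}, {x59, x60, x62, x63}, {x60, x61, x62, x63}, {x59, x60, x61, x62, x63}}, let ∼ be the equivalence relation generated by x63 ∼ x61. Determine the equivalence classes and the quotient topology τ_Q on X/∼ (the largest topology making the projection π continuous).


X/∼ = {[x59], [x60], [x61=x63], [x62]}; |τ_Q| = 6.

Equivalence classes: [x59], [x60], [x61=x63], [x62].
Quotient map π: X → X/∼ sends x59 ↦ [x59], x60 ↦ [x60], x61 ↦ [x61=x63], x62 ↦ [x62], x63 ↦ [x61=x63].
For each subset V ⊆ X/∼, compute π^{-1}(V) ⊆ X and check whether π^{-1}(V) ∈ τ. V is open in τ_Q iff π^{-1}(V) ∈ τ.
  V = {}: π^{-1}(V) = ∅ ∈ τ ✓.
  V = {[x59]}: π^{-1}(V) = {x59} ∉ τ ✗.
  V = {[x60]}: π^{-1}(V) = {x60} ∈ τ ✓.
  V = {[x59], [x60]}: π^{-1}(V) = {x59, x60} ∉ τ ✗.
  V = {[x61=x63]}: π^{-1}(V) = {x61, x63} ∉ τ ✗.
  V = {[x59], [x61=x63]}: π^{-1}(V) = {x59, x61, x63} ∉ τ ✗.
  V = {[x60], [x61=x63]}: π^{-1}(V) = {x60, x61, x63} ∉ τ ✗.
  V = {[x59], [x60], [x61=x63]}: π^{-1}(V) = {x59, x60, x61, x63} ∉ τ ✗.
  V = {[x62]}: π^{-1}(V) = {x62} ∉ τ ✗.
  V = {[x59], [x62]}: π^{-1}(V) = {x59, x62} ∉ τ ✗.
  V = {[x60], [x62]}: π^{-1}(V) = {x60, x62} ∈ τ ✓.
  V = {[x59], [x60], [x62]}: π^{-1}(V) = {x59, x60, x62} ∈ τ ✓.
  V = {[x61=x63], [x62]}: π^{-1}(V) = {x61, x62, x63} ∉ τ ✗.
  V = {[x59], [x61=x63], [x62]}: π^{-1}(V) = {x59, x61, x62, x63} ∉ τ ✗.
  V = {[x60], [x61=x63], [x62]}: π^{-1}(V) = {x60, x61, x62, x63} ∈ τ ✓.
  V = {[x59], [x60], [x61=x63], [x62]}: π^{-1}(V) = {x59, x60, x61, x62, x63} ∈ τ ✓.
Open sets in the quotient: τ_Q = {{}, {[x60]}, {[x60], [x62]}, {[x59], [x60], [x62]}, {[x60], [x61=x63], [x62]}, {[x59], [x60], [x61=x63], [x62]}} (6 elements).


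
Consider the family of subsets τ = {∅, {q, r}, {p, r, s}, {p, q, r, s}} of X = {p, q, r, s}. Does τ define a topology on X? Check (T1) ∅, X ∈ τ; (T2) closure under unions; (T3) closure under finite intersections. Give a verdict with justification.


τ is NOT a topology on X.

Axiom (T1): ∅ ∈ τ? Yes; X ∈ τ? Yes.
Axiom (T2/T3): check pairwise unions and intersections of members of τ.
Counterexample for (T3): {q, r} ∩ {p, r, s} = {r} ∉ τ. Therefore τ is NOT a topology.


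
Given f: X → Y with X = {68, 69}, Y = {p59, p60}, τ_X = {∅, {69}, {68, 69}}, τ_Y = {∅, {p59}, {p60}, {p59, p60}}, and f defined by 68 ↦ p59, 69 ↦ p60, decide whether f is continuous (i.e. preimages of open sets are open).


f is NOT continuous.

Compute f^{-1}(U) for each U ∈ τ_Y:
  U = ∅: f^{-1}(U) = ∅ ∈ τ_X ✓.
  U = {p59}: f^{-1}(U) = {68} ∉ τ_X ✗.
  U = {p60}: f^{-1}(U) = {69} ∈ τ_X ✓.
  U = {p59, p60}: f^{-1}(U) = {68, 69} ∈ τ_X ✓.
Found U = {p59} with f^{-1}(U) = {68} not in τ_X. Therefore f is NOT continuous.


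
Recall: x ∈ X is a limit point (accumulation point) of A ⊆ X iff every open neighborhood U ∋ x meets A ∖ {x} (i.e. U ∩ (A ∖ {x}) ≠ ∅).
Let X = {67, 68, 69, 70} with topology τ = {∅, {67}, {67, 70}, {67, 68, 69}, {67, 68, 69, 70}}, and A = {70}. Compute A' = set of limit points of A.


A' = ∅

For each x ∈ X, list the open sets U ∈ τ with x ∈ U, then check whether U ∩ (A ∖ {x}) ≠ ∅ for every such U.
  x = 67: open {67} ∋ x has {67} ∩ (A ∖ {67}) = ∅, so x is NOT a limit point.
  x = 68: open {67, 68, 69} ∋ x has {67, 68, 69} ∩ (A ∖ {68}) = ∅, so x is NOT a limit point.
  x = 69: open {67, 68, 69} ∋ x has {67, 68, 69} ∩ (A ∖ {69}) = ∅, so x is NOT a limit point.
  x = 70: open {67, 70} ∋ x has {67, 70} ∩ (A ∖ {70}) = ∅, so x is NOT a limit point.
Collecting: A' = ∅.


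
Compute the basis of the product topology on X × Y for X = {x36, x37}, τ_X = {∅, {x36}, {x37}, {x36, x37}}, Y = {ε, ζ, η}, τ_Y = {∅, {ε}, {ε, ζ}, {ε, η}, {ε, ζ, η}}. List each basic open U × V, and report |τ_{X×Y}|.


Basis B = {∅ × ∅, {x36} × {ε}, {x37} × {ε}, {x36} × {ε, ζ}, {x36} × {ε, η}, {x36, x37} × {ε}, {x37} × {ε, ζ}, {x37} × {ε, η}, {x36} × {ε, ζ, η}, {x37} × {ε, ζ, η}, {x36, x37} × {ε, ζ}, {x36, x37} × {ε, η}, {x36, x37} × {ε, ζ, η}}; |τ_{X×Y}| = 25.

Enumerate products U × V with U ∈ τ_X, V ∈ τ_Y (deduplicated):
  ∅ × ∅ = {} (∅)
  {x36} × {ε} = {(x36,ε)}
  {x37} × {ε} = {(x37,ε)}
  {x36} × {ε, ζ} = {(x36,ε), (x36,ζ)}
  {x36} × {ε, η} = {(x36,ε), (x36,η)}
  {x36, x37} × {ε} = {(x36,ε), (x37,ε)}
  {x37} × {ε, ζ} = {(x37,ε), (x37,ζ)}
  {x37} × {ε, η} = {(x37,ε), (x37,η)}
  {x36} × {ε, ζ, η} = {(x36,ε), (x36,ζ), (x36,η)}
  {x37} × {ε, ζ, η} = {(x37,ε), (x37,ζ), (x37,η)}
  {x36, x37} × {ε, ζ} = {(x36,ε), (x36,ζ), (x37,ε), (x37,ζ)}
  {x36, x37} × {ε, η} = {(x36,ε), (x36,η), (x37,ε), (x37,η)}
  {x36, x37} × {ε, ζ, η} = {(x36,ε), (x36,ζ), (x36,η), (x37,ε), (x37,ζ), (x37,η)}
These 13 distinct sets form the basis B.
Close under arbitrary unions to get τ_{X×Y}; counting gives |τ_{X×Y}| = 25.


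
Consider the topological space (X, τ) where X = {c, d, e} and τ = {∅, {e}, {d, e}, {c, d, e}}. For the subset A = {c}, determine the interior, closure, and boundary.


int(A) = ∅, cl(A) = {c}, ∂A = {c}.

Closed sets in (X, τ) are complements of opens:
  closed(X, τ) = {∅, {c}, {c, d}, {c, d, e}}.
int(A) = ⋃ {U ∈ τ : U ⊆ A}. Opens contained in A: ∅.
Taking the union of these: int(A) = ∅.
cl(A) = ⋂ {C closed : A ⊆ C}. Closed sets containing A: {c}, {c, d}, {c, d, e}.
Intersecting these: cl(A) = {c}.
∂A = cl(A) ∖ int(A) = {c} ∖ ∅ = {c}.


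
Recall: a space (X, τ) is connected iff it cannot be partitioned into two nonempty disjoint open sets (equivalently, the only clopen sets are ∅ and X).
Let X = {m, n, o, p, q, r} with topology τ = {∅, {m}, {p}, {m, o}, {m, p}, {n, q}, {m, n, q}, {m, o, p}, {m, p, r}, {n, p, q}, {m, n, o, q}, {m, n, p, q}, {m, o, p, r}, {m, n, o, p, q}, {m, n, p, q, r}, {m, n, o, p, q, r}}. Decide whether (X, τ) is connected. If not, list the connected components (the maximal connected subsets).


(X, τ) is disconnected; components = [{n, q}, {m, o, p, r}].

Find clopen sets (U ∈ τ with X ∖ U ∈ τ):
  U = ∅, X ∖ U = {m, n, o, p, q, r} — both open, so U is clopen.
  U = {n, q}, X ∖ U = {m, o, p, r} — both open, so U is clopen.
  U = {m, o, p, r}, X ∖ U = {n, q} — both open, so U is clopen.
  U = {m, n, o, p, q, r}, X ∖ U = ∅ — both open, so U is clopen.
Nontrivial clopen(s) exist: e.g. {m, o, p, r}. So (X, τ) is disconnected.
Compute connected components by grouping points that agree on all clopens:
  component: {n, q}
  component: {m, o, p, r}


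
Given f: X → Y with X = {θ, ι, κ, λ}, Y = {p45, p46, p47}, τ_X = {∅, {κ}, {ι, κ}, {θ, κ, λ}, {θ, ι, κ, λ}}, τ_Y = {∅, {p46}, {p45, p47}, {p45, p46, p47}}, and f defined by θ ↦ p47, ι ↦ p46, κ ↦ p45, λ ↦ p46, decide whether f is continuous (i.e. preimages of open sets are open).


f is NOT continuous.

Compute f^{-1}(U) for each U ∈ τ_Y:
  U = ∅: f^{-1}(U) = ∅ ∈ τ_X ✓.
  U = {p46}: f^{-1}(U) = {ι, λ} ∉ τ_X ✗.
  U = {p45, p47}: f^{-1}(U) = {θ, κ} ∉ τ_X ✗.
  U = {p45, p46, p47}: f^{-1}(U) = {θ, ι, κ, λ} ∈ τ_X ✓.
Found U = {p46} with f^{-1}(U) = {ι, λ} not in τ_X. Therefore f is NOT continuous.


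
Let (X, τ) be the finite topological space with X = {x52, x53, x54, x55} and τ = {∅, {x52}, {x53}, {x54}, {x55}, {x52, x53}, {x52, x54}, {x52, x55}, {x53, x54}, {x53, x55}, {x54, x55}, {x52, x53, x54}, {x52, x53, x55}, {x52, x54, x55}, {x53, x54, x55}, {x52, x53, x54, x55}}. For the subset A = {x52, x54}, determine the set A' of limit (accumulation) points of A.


A' = ∅

For each x ∈ X, list the open sets U ∈ τ with x ∈ U, then check whether U ∩ (A ∖ {x}) ≠ ∅ for every such U.
  x = x52: open {x52} ∋ x has {x52} ∩ (A ∖ {x52}) = ∅, so x is NOT a limit point.
  x = x53: open {x53} ∋ x has {x53} ∩ (A ∖ {x53}) = ∅, so x is NOT a limit point.
  x = x54: open {x54} ∋ x has {x54} ∩ (A ∖ {x54}) = ∅, so x is NOT a limit point.
  x = x55: open {x55} ∋ x has {x55} ∩ (A ∖ {x55}) = ∅, so x is NOT a limit point.
Collecting: A' = ∅.


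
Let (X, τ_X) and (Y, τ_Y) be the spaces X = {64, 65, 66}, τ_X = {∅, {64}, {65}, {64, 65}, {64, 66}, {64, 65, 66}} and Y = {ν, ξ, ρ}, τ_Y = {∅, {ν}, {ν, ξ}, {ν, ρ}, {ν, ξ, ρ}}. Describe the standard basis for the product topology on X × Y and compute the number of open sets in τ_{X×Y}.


Basis B = {∅ × ∅, {64} × {ν}, {65} × {ν}, {64} × {ν, ξ}, {64} × {ν, ρ}, {64, 65} × {ν}, {64, 66} × {ν}, {65} × {ν, ξ}, {65} × {ν, ρ}, {64} × {ν, ξ, ρ}, {64, 65, 66} × {ν}, {65} × {ν, ξ, ρ}, {64, 65} × {ν, ξ}, {64, 66} × {ν, ξ}, {64, 65} × {ν, ρ}, {64, 66} × {ν, ρ}, {64, 65} × {ν, ξ, ρ}, {64, 66} × {ν, ξ, ρ}, {64, 65, 66} × {ν, ξ}, {64, 65, 66} × {ν, ρ}, {64, 65, 66} × {ν, ξ, ρ}}; |τ_{X×Y}| = 70.

Enumerate products U × V with U ∈ τ_X, V ∈ τ_Y (deduplicated):
  ∅ × ∅ = {} (∅)
  {64} × {ν} = {(64,ν)}
  {65} × {ν} = {(65,ν)}
  {64} × {ν, ξ} = {(64,ν), (64,ξ)}
  {64} × {ν, ρ} = {(64,ν), (64,ρ)}
  {64, 65} × {ν} = {(64,ν), (65,ν)}
  {64, 66} × {ν} = {(64,ν), (66,ν)}
  {65} × {ν, ξ} = {(65,ν), (65,ξ)}
  {65} × {ν, ρ} = {(65,ν), (65,ρ)}
  {64} × {ν, ξ, ρ} = {(64,ν), (64,ξ), (64,ρ)}
  {64, 65, 66} × {ν} = {(64,ν), (65,ν), (66,ν)}
  {65} × {ν, ξ, ρ} = {(65,ν), (65,ξ), (65,ρ)}
  {64, 65} × {ν, ξ} = {(64,ν), (64,ξ), (65,ν), (65,ξ)}
  {64, 66} × {ν, ξ} = {(64,ν), (64,ξ), (66,ν), (66,ξ)}
  {64, 65} × {ν, ρ} = {(64,ν), (64,ρ), (65,ν), (65,ρ)}
  {64, 66} × {ν, ρ} = {(64,ν), (64,ρ), (66,ν), (66,ρ)}
  {64, 65} × {ν, ξ, ρ} = {(64,ν), (64,ξ), (64,ρ), (65,ν), (65,ξ), (65,ρ)}
  {64, 66} × {ν, ξ, ρ} = {(64,ν), (64,ξ), (64,ρ), (66,ν), (66,ξ), (66,ρ)}
  {64, 65, 66} × {ν, ξ} = {(64,ν), (64,ξ), (65,ν), (65,ξ), (66,ν), (66,ξ)}
  {64, 65, 66} × {ν, ρ} = {(64,ν), (64,ρ), (65,ν), (65,ρ), (66,ν), (66,ρ)}
  {64, 65, 66} × {ν, ξ, ρ} = {(64,ν), (64,ξ), (64,ρ), (65,ν), (65,ξ), (65,ρ), (66,ν), (66,ξ), (66,ρ)}
These 21 distinct sets form the basis B.
Close under arbitrary unions to get τ_{X×Y}; counting gives |τ_{X×Y}| = 70.


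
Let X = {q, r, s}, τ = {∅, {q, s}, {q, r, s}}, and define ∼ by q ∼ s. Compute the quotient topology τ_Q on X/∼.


X/∼ = {[q=s], [r]}; |τ_Q| = 3.

Equivalence classes: [q=s], [r].
Quotient map π: X → X/∼ sends q ↦ [q=s], r ↦ [r], s ↦ [q=s].
For each subset V ⊆ X/∼, compute π^{-1}(V) ⊆ X and check whether π^{-1}(V) ∈ τ. V is open in τ_Q iff π^{-1}(V) ∈ τ.
  V = {}: π^{-1}(V) = ∅ ∈ τ ✓.
  V = {[q=s]}: π^{-1}(V) = {q, s} ∈ τ ✓.
  V = {[r]}: π^{-1}(V) = {r} ∉ τ ✗.
  V = {[q=s], [r]}: π^{-1}(V) = {q, r, s} ∈ τ ✓.
Open sets in the quotient: τ_Q = {{}, {[q=s]}, {[q=s], [r]}} (3 elements).


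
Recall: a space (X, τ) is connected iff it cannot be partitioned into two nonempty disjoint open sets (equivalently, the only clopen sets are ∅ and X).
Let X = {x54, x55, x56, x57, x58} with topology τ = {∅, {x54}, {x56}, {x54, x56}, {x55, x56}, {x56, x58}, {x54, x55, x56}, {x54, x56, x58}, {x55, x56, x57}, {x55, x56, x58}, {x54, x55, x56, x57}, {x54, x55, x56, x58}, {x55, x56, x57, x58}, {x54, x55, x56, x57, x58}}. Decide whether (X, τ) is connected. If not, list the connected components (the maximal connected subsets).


(X, τ) is disconnected; components = [{x54}, {x55, x56, x57, x58}].

Find clopen sets (U ∈ τ with X ∖ U ∈ τ):
  U = ∅, X ∖ U = {x54, x55, x56, x57, x58} — both open, so U is clopen.
  U = {x54}, X ∖ U = {x55, x56, x57, x58} — both open, so U is clopen.
  U = {x55, x56, x57, x58}, X ∖ U = {x54} — both open, so U is clopen.
  U = {x54, x55, x56, x57, x58}, X ∖ U = ∅ — both open, so U is clopen.
Nontrivial clopen(s) exist: e.g. {x54}. So (X, τ) is disconnected.
Compute connected components by grouping points that agree on all clopens:
  component: {x54}
  component: {x55, x56, x57, x58}


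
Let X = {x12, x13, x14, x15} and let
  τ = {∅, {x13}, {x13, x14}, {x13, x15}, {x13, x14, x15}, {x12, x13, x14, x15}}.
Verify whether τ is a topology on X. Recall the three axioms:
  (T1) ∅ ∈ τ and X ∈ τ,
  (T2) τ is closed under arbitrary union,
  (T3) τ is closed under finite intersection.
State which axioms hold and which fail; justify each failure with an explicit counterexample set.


τ IS a topology on X.

Axiom (T1): ∅ ∈ τ? Yes; X ∈ τ? Yes.
Axiom (T2/T3): check pairwise unions and intersections of members of τ.
All pairwise intersections and unions checked — each lies in τ. Therefore τ satisfies (T1), (T2), (T3): it IS a topology on X.


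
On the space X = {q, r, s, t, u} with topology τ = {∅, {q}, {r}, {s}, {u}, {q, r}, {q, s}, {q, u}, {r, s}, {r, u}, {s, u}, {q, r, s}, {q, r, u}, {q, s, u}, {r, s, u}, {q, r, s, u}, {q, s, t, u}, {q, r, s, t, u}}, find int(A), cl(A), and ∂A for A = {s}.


int(A) = {s}, cl(A) = {s, t}, ∂A = {t}.

Closed sets in (X, τ) are complements of opens:
  closed(X, τ) = {∅, {r}, {t}, {q, t}, {r, t}, {s, t}, {t, u}, {q, r, t}, {q, s, t}, {q, t, u}, {r, s, t}, {r, t, u}, {s, t, u}, {q, r, s, t}, {q, r, t, u}, {q, s, t, u}, {r, s, t, u}, {q, r, s, t, u}}.
int(A) = ⋃ {U ∈ τ : U ⊆ A}. Opens contained in A: ∅, {s}.
Taking the union of these: int(A) = {s}.
cl(A) = ⋂ {C closed : A ⊆ C}. Closed sets containing A: {s, t}, {q, s, t}, {r, s, t}, {s, t, u}, {q, r, s, t}, {q, s, t, u}, {r, s, t, u}, {q, r, s, t, u}.
Intersecting these: cl(A) = {s, t}.
∂A = cl(A) ∖ int(A) = {s, t} ∖ {s} = {t}.


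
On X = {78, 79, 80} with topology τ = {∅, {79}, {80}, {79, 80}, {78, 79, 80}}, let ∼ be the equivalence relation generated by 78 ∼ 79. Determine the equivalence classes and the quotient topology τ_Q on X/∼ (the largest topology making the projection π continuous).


X/∼ = {[78=79], [80]}; |τ_Q| = 3.

Equivalence classes: [78=79], [80].
Quotient map π: X → X/∼ sends 78 ↦ [78=79], 79 ↦ [78=79], 80 ↦ [80].
For each subset V ⊆ X/∼, compute π^{-1}(V) ⊆ X and check whether π^{-1}(V) ∈ τ. V is open in τ_Q iff π^{-1}(V) ∈ τ.
  V = {}: π^{-1}(V) = ∅ ∈ τ ✓.
  V = {[78=79]}: π^{-1}(V) = {78, 79} ∉ τ ✗.
  V = {[80]}: π^{-1}(V) = {80} ∈ τ ✓.
  V = {[78=79], [80]}: π^{-1}(V) = {78, 79, 80} ∈ τ ✓.
Open sets in the quotient: τ_Q = {{}, {[80]}, {[78=79], [80]}} (3 elements).


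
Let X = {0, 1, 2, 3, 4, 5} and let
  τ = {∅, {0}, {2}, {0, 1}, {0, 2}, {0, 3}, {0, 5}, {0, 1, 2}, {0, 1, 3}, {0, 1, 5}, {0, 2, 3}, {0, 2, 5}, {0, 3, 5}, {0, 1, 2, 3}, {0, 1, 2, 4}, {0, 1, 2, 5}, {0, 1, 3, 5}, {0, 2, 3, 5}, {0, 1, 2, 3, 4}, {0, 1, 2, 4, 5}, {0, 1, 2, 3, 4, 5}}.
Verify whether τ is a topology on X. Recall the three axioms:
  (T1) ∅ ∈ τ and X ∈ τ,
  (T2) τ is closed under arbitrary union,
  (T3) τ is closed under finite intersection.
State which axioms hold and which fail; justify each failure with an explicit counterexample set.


τ is NOT a topology on X.

Axiom (T1): ∅ ∈ τ? Yes; X ∈ τ? Yes.
Axiom (T2/T3): check pairwise unions and intersections of members of τ.
Counterexample for (T2): {2} ∪ {0, 1, 3, 5} = {0, 1, 2, 3, 5} ∉ τ. Therefore τ is NOT a topology.


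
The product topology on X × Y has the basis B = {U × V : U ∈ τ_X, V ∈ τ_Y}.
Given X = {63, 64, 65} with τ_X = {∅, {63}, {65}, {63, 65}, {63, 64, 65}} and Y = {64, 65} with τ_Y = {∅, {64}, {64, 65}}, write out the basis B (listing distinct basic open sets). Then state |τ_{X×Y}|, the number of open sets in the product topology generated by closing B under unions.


Basis B = {∅ × ∅, {63} × {64}, {65} × {64}, {63} × {64, 65}, {63, 65} × {64}, {65} × {64, 65}, {63, 64, 65} × {64}, {63, 65} × {64, 65}, {63, 64, 65} × {64, 65}}; |τ_{X×Y}| = 14.

Enumerate products U × V with U ∈ τ_X, V ∈ τ_Y (deduplicated):
  ∅ × ∅ = {} (∅)
  {63} × {64} = {(63,64)}
  {65} × {64} = {(65,64)}
  {63} × {64, 65} = {(63,64), (63,65)}
  {63, 65} × {64} = {(63,64), (65,64)}
  {65} × {64, 65} = {(65,64), (65,65)}
  {63, 64, 65} × {64} = {(63,64), (64,64), (65,64)}
  {63, 65} × {64, 65} = {(63,64), (63,65), (65,64), (65,65)}
  {63, 64, 65} × {64, 65} = {(63,64), (63,65), (64,64), (64,65), (65,64), (65,65)}
These 9 distinct sets form the basis B.
Close under arbitrary unions to get τ_{X×Y}; counting gives |τ_{X×Y}| = 14.


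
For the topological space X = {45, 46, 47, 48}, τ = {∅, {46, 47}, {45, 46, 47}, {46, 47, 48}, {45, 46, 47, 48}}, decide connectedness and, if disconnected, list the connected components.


(X, τ) is connected.

Find clopen sets (U ∈ τ with X ∖ U ∈ τ):
  U = ∅, X ∖ U = {45, 46, 47, 48} — both open, so U is clopen.
  U = {45, 46, 47, 48}, X ∖ U = ∅ — both open, so U is clopen.
Only trivial clopens (∅ and X) exist, so (X, τ) is connected.
Compute connected components by grouping points that agree on all clopens:
  component: {45, 46, 47, 48}


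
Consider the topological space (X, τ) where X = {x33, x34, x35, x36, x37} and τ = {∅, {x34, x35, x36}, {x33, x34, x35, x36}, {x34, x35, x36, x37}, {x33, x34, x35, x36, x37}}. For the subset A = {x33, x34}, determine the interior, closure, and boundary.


int(A) = ∅, cl(A) = {x33, x34, x35, x36, x37}, ∂A = {x33, x34, x35, x36, x37}.

Closed sets in (X, τ) are complements of opens:
  closed(X, τ) = {∅, {x33}, {x37}, {x33, x37}, {x33, x34, x35, x36, x37}}.
int(A) = ⋃ {U ∈ τ : U ⊆ A}. Opens contained in A: ∅.
Taking the union of these: int(A) = ∅.
cl(A) = ⋂ {C closed : A ⊆ C}. Closed sets containing A: {x33, x34, x35, x36, x37}.
Intersecting these: cl(A) = {x33, x34, x35, x36, x37}.
∂A = cl(A) ∖ int(A) = {x33, x34, x35, x36, x37} ∖ ∅ = {x33, x34, x35, x36, x37}.


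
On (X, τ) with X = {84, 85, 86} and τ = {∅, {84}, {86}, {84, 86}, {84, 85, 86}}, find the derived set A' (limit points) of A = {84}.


A' = {85}

For each x ∈ X, list the open sets U ∈ τ with x ∈ U, then check whether U ∩ (A ∖ {x}) ≠ ∅ for every such U.
  x = 84: open {84} ∋ x has {84} ∩ (A ∖ {84}) = ∅, so x is NOT a limit point.
  x = 85: opens ∋ x are {84, 85, 86}; each meets A ∖ {85}, so x IS a limit point.
  x = 86: open {86} ∋ x has {86} ∩ (A ∖ {86}) = ∅, so x is NOT a limit point.
Collecting: A' = {85}.


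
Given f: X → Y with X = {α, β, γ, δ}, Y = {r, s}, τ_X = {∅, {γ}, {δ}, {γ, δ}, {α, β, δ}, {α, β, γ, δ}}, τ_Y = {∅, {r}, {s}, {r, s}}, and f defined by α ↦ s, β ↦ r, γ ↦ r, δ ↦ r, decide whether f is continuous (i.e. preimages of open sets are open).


f is NOT continuous.

Compute f^{-1}(U) for each U ∈ τ_Y:
  U = ∅: f^{-1}(U) = ∅ ∈ τ_X ✓.
  U = {r}: f^{-1}(U) = {β, γ, δ} ∉ τ_X ✗.
  U = {s}: f^{-1}(U) = {α} ∉ τ_X ✗.
  U = {r, s}: f^{-1}(U) = {α, β, γ, δ} ∈ τ_X ✓.
Found U = {r} with f^{-1}(U) = {β, γ, δ} not in τ_X. Therefore f is NOT continuous.


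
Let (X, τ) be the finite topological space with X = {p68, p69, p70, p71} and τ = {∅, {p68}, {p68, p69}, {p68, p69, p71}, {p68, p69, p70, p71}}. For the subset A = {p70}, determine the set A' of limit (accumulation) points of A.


A' = ∅

For each x ∈ X, list the open sets U ∈ τ with x ∈ U, then check whether U ∩ (A ∖ {x}) ≠ ∅ for every such U.
  x = p68: open {p68} ∋ x has {p68} ∩ (A ∖ {p68}) = ∅, so x is NOT a limit point.
  x = p69: open {p68, p69} ∋ x has {p68, p69} ∩ (A ∖ {p69}) = ∅, so x is NOT a limit point.
  x = p70: open {p68, p69, p70, p71} ∋ x has {p68, p69, p70, p71} ∩ (A ∖ {p70}) = ∅, so x is NOT a limit point.
  x = p71: open {p68, p69, p71} ∋ x has {p68, p69, p71} ∩ (A ∖ {p71}) = ∅, so x is NOT a limit point.
Collecting: A' = ∅.


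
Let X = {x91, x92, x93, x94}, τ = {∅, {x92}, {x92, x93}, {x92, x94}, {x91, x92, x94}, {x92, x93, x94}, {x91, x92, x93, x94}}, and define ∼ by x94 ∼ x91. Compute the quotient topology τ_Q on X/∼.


X/∼ = {[x91=x94], [x92], [x93]}; |τ_Q| = 5.

Equivalence classes: [x91=x94], [x92], [x93].
Quotient map π: X → X/∼ sends x91 ↦ [x91=x94], x92 ↦ [x92], x93 ↦ [x93], x94 ↦ [x91=x94].
For each subset V ⊆ X/∼, compute π^{-1}(V) ⊆ X and check whether π^{-1}(V) ∈ τ. V is open in τ_Q iff π^{-1}(V) ∈ τ.
  V = {}: π^{-1}(V) = ∅ ∈ τ ✓.
  V = {[x91=x94]}: π^{-1}(V) = {x91, x94} ∉ τ ✗.
  V = {[x92]}: π^{-1}(V) = {x92} ∈ τ ✓.
  V = {[x91=x94], [x92]}: π^{-1}(V) = {x91, x92, x94} ∈ τ ✓.
  V = {[x93]}: π^{-1}(V) = {x93} ∉ τ ✗.
  V = {[x91=x94], [x93]}: π^{-1}(V) = {x91, x93, x94} ∉ τ ✗.
  V = {[x92], [x93]}: π^{-1}(V) = {x92, x93} ∈ τ ✓.
  V = {[x91=x94], [x92], [x93]}: π^{-1}(V) = {x91, x92, x93, x94} ∈ τ ✓.
Open sets in the quotient: τ_Q = {{}, {[x92]}, {[x91=x94], [x92]}, {[x92], [x93]}, {[x91=x94], [x92], [x93]}} (5 elements).


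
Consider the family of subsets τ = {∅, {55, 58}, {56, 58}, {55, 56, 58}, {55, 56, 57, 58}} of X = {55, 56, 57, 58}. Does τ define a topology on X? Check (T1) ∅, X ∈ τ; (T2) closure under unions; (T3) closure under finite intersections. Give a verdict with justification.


τ is NOT a topology on X.

Axiom (T1): ∅ ∈ τ? Yes; X ∈ τ? Yes.
Axiom (T2/T3): check pairwise unions and intersections of members of τ.
Counterexample for (T3): {55, 58} ∩ {56, 58} = {58} ∉ τ. Therefore τ is NOT a topology.


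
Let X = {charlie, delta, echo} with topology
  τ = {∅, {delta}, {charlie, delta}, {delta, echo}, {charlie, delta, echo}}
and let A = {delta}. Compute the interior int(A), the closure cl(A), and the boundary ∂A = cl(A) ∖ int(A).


int(A) = {delta}, cl(A) = {charlie, delta, echo}, ∂A = {charlie, echo}.

Closed sets in (X, τ) are complements of opens:
  closed(X, τ) = {∅, {charlie}, {echo}, {charlie, echo}, {charlie, delta, echo}}.
int(A) = ⋃ {U ∈ τ : U ⊆ A}. Opens contained in A: ∅, {delta}.
Taking the union of these: int(A) = {delta}.
cl(A) = ⋂ {C closed : A ⊆ C}. Closed sets containing A: {charlie, delta, echo}.
Intersecting these: cl(A) = {charlie, delta, echo}.
∂A = cl(A) ∖ int(A) = {charlie, delta, echo} ∖ {delta} = {charlie, echo}.


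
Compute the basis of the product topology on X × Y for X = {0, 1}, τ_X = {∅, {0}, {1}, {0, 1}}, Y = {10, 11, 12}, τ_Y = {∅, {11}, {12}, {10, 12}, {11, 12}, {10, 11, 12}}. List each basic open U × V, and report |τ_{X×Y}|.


Basis B = {∅ × ∅, {0} × {11}, {0} × {12}, {1} × {11}, {1} × {12}, {0} × {10, 12}, {0} × {11, 12}, {0, 1} × {11}, {0, 1} × {12}, {1} × {10, 12}, {1} × {11, 12}, {0} × {10, 11, 12}, {1} × {10, 11, 12}, {0, 1} × {10, 12}, {0, 1} × {11, 12}, {0, 1} × {10, 11, 12}}; |τ_{X×Y}| = 36.

Enumerate products U × V with U ∈ τ_X, V ∈ τ_Y (deduplicated):
  ∅ × ∅ = {} (∅)
  {0} × {11} = {(0,11)}
  {0} × {12} = {(0,12)}
  {1} × {11} = {(1,11)}
  {1} × {12} = {(1,12)}
  {0} × {10, 12} = {(0,10), (0,12)}
  {0} × {11, 12} = {(0,11), (0,12)}
  {0, 1} × {11} = {(0,11), (1,11)}
  {0, 1} × {12} = {(0,12), (1,12)}
  {1} × {10, 12} = {(1,10), (1,12)}
  {1} × {11, 12} = {(1,11), (1,12)}
  {0} × {10, 11, 12} = {(0,10), (0,11), (0,12)}
  {1} × {10, 11, 12} = {(1,10), (1,11), (1,12)}
  {0, 1} × {10, 12} = {(0,10), (0,12), (1,10), (1,12)}
  {0, 1} × {11, 12} = {(0,11), (0,12), (1,11), (1,12)}
  {0, 1} × {10, 11, 12} = {(0,10), (0,11), (0,12), (1,10), (1,11), (1,12)}
These 16 distinct sets form the basis B.
Close under arbitrary unions to get τ_{X×Y}; counting gives |τ_{X×Y}| = 36.


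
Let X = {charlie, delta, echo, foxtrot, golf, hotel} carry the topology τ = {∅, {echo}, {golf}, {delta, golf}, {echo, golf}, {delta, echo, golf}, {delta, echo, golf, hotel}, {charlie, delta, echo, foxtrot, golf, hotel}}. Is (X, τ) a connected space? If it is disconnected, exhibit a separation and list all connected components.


(X, τ) is connected.

Find clopen sets (U ∈ τ with X ∖ U ∈ τ):
  U = ∅, X ∖ U = {charlie, delta, echo, foxtrot, golf, hotel} — both open, so U is clopen.
  U = {charlie, delta, echo, foxtrot, golf, hotel}, X ∖ U = ∅ — both open, so U is clopen.
Only trivial clopens (∅ and X) exist, so (X, τ) is connected.
Compute connected components by grouping points that agree on all clopens:
  component: {charlie, delta, echo, foxtrot, golf, hotel}


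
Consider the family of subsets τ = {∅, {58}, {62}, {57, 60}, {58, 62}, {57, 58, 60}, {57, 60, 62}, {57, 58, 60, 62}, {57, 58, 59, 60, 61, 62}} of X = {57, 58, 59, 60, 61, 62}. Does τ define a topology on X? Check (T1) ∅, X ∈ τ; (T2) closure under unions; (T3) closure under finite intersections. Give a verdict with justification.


τ IS a topology on X.

Axiom (T1): ∅ ∈ τ? Yes; X ∈ τ? Yes.
Axiom (T2/T3): check pairwise unions and intersections of members of τ.
All pairwise intersections and unions checked — each lies in τ. Therefore τ satisfies (T1), (T2), (T3): it IS a topology on X.


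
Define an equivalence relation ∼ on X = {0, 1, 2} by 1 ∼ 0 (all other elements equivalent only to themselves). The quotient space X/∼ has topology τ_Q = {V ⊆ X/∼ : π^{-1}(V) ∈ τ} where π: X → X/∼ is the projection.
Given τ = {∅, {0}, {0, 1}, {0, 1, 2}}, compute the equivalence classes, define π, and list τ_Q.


X/∼ = {[0=1], [2]}; |τ_Q| = 3.

Equivalence classes: [0=1], [2].
Quotient map π: X → X/∼ sends 0 ↦ [0=1], 1 ↦ [0=1], 2 ↦ [2].
For each subset V ⊆ X/∼, compute π^{-1}(V) ⊆ X and check whether π^{-1}(V) ∈ τ. V is open in τ_Q iff π^{-1}(V) ∈ τ.
  V = {}: π^{-1}(V) = ∅ ∈ τ ✓.
  V = {[0=1]}: π^{-1}(V) = {0, 1} ∈ τ ✓.
  V = {[2]}: π^{-1}(V) = {2} ∉ τ ✗.
  V = {[0=1], [2]}: π^{-1}(V) = {0, 1, 2} ∈ τ ✓.
Open sets in the quotient: τ_Q = {{}, {[0=1]}, {[0=1], [2]}} (3 elements).


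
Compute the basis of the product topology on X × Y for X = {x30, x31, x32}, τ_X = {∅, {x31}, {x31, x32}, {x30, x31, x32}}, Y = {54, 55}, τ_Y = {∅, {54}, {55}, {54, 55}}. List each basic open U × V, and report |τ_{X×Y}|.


Basis B = {∅ × ∅, {x31} × {54}, {x31} × {55}, {x31} × {54, 55}, {x31, x32} × {54}, {x31, x32} × {55}, {x30, x31, x32} × {54}, {x30, x31, x32} × {55}, {x31, x32} × {54, 55}, {x30, x31, x32} × {54, 55}}; |τ_{X×Y}| = 16.

Enumerate products U × V with U ∈ τ_X, V ∈ τ_Y (deduplicated):
  ∅ × ∅ = {} (∅)
  {x31} × {54} = {(x31,54)}
  {x31} × {55} = {(x31,55)}
  {x31} × {54, 55} = {(x31,54), (x31,55)}
  {x31, x32} × {54} = {(x31,54), (x32,54)}
  {x31, x32} × {55} = {(x31,55), (x32,55)}
  {x30, x31, x32} × {54} = {(x30,54), (x31,54), (x32,54)}
  {x30, x31, x32} × {55} = {(x30,55), (x31,55), (x32,55)}
  {x31, x32} × {54, 55} = {(x31,54), (x31,55), (x32,54), (x32,55)}
  {x30, x31, x32} × {54, 55} = {(x30,54), (x30,55), (x31,54), (x31,55), (x32,54), (x32,55)}
These 10 distinct sets form the basis B.
Close under arbitrary unions to get τ_{X×Y}; counting gives |τ_{X×Y}| = 16.


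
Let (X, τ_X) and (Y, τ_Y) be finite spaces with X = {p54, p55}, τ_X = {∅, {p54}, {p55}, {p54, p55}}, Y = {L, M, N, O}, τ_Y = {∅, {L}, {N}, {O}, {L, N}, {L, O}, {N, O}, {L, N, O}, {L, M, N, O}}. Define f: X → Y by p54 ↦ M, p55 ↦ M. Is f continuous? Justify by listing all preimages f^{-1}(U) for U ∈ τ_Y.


f IS continuous.

Compute f^{-1}(U) for each U ∈ τ_Y:
  U = ∅: f^{-1}(U) = ∅ ∈ τ_X ✓.
  U = {L}: f^{-1}(U) = ∅ ∈ τ_X ✓.
  U = {N}: f^{-1}(U) = ∅ ∈ τ_X ✓.
  U = {O}: f^{-1}(U) = ∅ ∈ τ_X ✓.
  U = {L, N}: f^{-1}(U) = ∅ ∈ τ_X ✓.
  U = {L, O}: f^{-1}(U) = ∅ ∈ τ_X ✓.
  U = {N, O}: f^{-1}(U) = ∅ ∈ τ_X ✓.
  U = {L, N, O}: f^{-1}(U) = ∅ ∈ τ_X ✓.
  U = {L, M, N, O}: f^{-1}(U) = {p54, p55} ∈ τ_X ✓.
Every preimage lies in τ_X, so f IS continuous.


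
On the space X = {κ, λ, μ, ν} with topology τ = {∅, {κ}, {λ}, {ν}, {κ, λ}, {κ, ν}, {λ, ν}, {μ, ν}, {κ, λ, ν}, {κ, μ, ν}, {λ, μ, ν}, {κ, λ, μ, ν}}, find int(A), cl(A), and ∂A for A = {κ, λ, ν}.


int(A) = {κ, λ, ν}, cl(A) = {κ, λ, μ, ν}, ∂A = {μ}.

Closed sets in (X, τ) are complements of opens:
  closed(X, τ) = {∅, {κ}, {λ}, {μ}, {κ, λ}, {κ, μ}, {λ, μ}, {μ, ν}, {κ, λ, μ}, {κ, μ, ν}, {λ, μ, ν}, {κ, λ, μ, ν}}.
int(A) = ⋃ {U ∈ τ : U ⊆ A}. Opens contained in A: ∅, {κ}, {λ}, {ν}, {κ, λ}, {κ, ν}, {λ, ν}, {κ, λ, ν}.
Taking the union of these: int(A) = {κ, λ, ν}.
cl(A) = ⋂ {C closed : A ⊆ C}. Closed sets containing A: {κ, λ, μ, ν}.
Intersecting these: cl(A) = {κ, λ, μ, ν}.
∂A = cl(A) ∖ int(A) = {κ, λ, μ, ν} ∖ {κ, λ, ν} = {μ}.


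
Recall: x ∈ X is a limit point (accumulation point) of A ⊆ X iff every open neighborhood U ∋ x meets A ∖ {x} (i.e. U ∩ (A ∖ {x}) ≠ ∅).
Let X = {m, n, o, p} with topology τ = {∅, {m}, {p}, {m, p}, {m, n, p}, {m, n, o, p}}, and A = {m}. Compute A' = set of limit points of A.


A' = {n, o}

For each x ∈ X, list the open sets U ∈ τ with x ∈ U, then check whether U ∩ (A ∖ {x}) ≠ ∅ for every such U.
  x = m: open {m} ∋ x has {m} ∩ (A ∖ {m}) = ∅, so x is NOT a limit point.
  x = n: opens ∋ x are {m, n, p}, {m, n, o, p}; each meets A ∖ {n}, so x IS a limit point.
  x = o: opens ∋ x are {m, n, o, p}; each meets A ∖ {o}, so x IS a limit point.
  x = p: open {p} ∋ x has {p} ∩ (A ∖ {p}) = ∅, so x is NOT a limit point.
Collecting: A' = {n, o}.


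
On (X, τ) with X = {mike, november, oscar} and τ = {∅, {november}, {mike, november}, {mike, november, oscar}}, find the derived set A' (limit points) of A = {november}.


A' = {mike, oscar}

For each x ∈ X, list the open sets U ∈ τ with x ∈ U, then check whether U ∩ (A ∖ {x}) ≠ ∅ for every such U.
  x = mike: opens ∋ x are {mike, november}, {mike, november, oscar}; each meets A ∖ {mike}, so x IS a limit point.
  x = november: open {november} ∋ x has {november} ∩ (A ∖ {november}) = ∅, so x is NOT a limit point.
  x = oscar: opens ∋ x are {mike, november, oscar}; each meets A ∖ {oscar}, so x IS a limit point.
Collecting: A' = {mike, oscar}.


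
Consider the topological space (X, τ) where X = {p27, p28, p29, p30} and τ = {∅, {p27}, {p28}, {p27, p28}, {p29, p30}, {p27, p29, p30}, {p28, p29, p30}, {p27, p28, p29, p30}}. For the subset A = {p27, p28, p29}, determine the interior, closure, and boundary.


int(A) = {p27, p28}, cl(A) = {p27, p28, p29, p30}, ∂A = {p29, p30}.

Closed sets in (X, τ) are complements of opens:
  closed(X, τ) = {∅, {p27}, {p28}, {p27, p28}, {p29, p30}, {p27, p29, p30}, {p28, p29, p30}, {p27, p28, p29, p30}}.
int(A) = ⋃ {U ∈ τ : U ⊆ A}. Opens contained in A: ∅, {p27}, {p28}, {p27, p28}.
Taking the union of these: int(A) = {p27, p28}.
cl(A) = ⋂ {C closed : A ⊆ C}. Closed sets containing A: {p27, p28, p29, p30}.
Intersecting these: cl(A) = {p27, p28, p29, p30}.
∂A = cl(A) ∖ int(A) = {p27, p28, p29, p30} ∖ {p27, p28} = {p29, p30}.


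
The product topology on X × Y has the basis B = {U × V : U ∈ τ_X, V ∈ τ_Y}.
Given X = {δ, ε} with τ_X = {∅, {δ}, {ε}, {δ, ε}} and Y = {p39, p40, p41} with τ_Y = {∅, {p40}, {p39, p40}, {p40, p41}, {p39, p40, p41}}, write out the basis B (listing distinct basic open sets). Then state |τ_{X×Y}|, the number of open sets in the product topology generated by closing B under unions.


Basis B = {∅ × ∅, {δ} × {p40}, {ε} × {p40}, {δ} × {p39, p40}, {δ} × {p40, p41}, {δ, ε} × {p40}, {ε} × {p39, p40}, {ε} × {p40, p41}, {δ} × {p39, p40, p41}, {ε} × {p39, p40, p41}, {δ, ε} × {p39, p40}, {δ, ε} × {p40, p41}, {δ, ε} × {p39, p40, p41}}; |τ_{X×Y}| = 25.

Enumerate products U × V with U ∈ τ_X, V ∈ τ_Y (deduplicated):
  ∅ × ∅ = {} (∅)
  {δ} × {p40} = {(δ,p40)}
  {ε} × {p40} = {(ε,p40)}
  {δ} × {p39, p40} = {(δ,p39), (δ,p40)}
  {δ} × {p40, p41} = {(δ,p40), (δ,p41)}
  {δ, ε} × {p40} = {(δ,p40), (ε,p40)}
  {ε} × {p39, p40} = {(ε,p39), (ε,p40)}
  {ε} × {p40, p41} = {(ε,p40), (ε,p41)}
  {δ} × {p39, p40, p41} = {(δ,p39), (δ,p40), (δ,p41)}
  {ε} × {p39, p40, p41} = {(ε,p39), (ε,p40), (ε,p41)}
  {δ, ε} × {p39, p40} = {(δ,p39), (δ,p40), (ε,p39), (ε,p40)}
  {δ, ε} × {p40, p41} = {(δ,p40), (δ,p41), (ε,p40), (ε,p41)}
  {δ, ε} × {p39, p40, p41} = {(δ,p39), (δ,p40), (δ,p41), (ε,p39), (ε,p40), (ε,p41)}
These 13 distinct sets form the basis B.
Close under arbitrary unions to get τ_{X×Y}; counting gives |τ_{X×Y}| = 25.


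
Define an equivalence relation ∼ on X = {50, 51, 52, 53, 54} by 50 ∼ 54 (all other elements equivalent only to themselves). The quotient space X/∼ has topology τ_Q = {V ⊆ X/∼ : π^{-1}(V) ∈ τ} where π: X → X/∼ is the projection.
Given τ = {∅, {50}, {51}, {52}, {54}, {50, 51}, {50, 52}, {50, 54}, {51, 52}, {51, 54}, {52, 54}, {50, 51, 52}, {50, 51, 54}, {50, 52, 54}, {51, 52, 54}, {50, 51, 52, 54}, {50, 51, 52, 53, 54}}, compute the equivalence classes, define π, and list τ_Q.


X/∼ = {[50=54], [51], [52], [53]}; |τ_Q| = 9.

Equivalence classes: [50=54], [51], [52], [53].
Quotient map π: X → X/∼ sends 50 ↦ [50=54], 51 ↦ [51], 52 ↦ [52], 53 ↦ [53], 54 ↦ [50=54].
For each subset V ⊆ X/∼, compute π^{-1}(V) ⊆ X and check whether π^{-1}(V) ∈ τ. V is open in τ_Q iff π^{-1}(V) ∈ τ.
  V = {}: π^{-1}(V) = ∅ ∈ τ ✓.
  V = {[50=54]}: π^{-1}(V) = {50, 54} ∈ τ ✓.
  V = {[51]}: π^{-1}(V) = {51} ∈ τ ✓.
  V = {[50=54], [51]}: π^{-1}(V) = {50, 51, 54} ∈ τ ✓.
  V = {[52]}: π^{-1}(V) = {52} ∈ τ ✓.
  V = {[50=54], [52]}: π^{-1}(V) = {50, 52, 54} ∈ τ ✓.
  V = {[51], [52]}: π^{-1}(V) = {51, 52} ∈ τ ✓.
  V = {[50=54], [51], [52]}: π^{-1}(V) = {50, 51, 52, 54} ∈ τ ✓.
  V = {[53]}: π^{-1}(V) = {53} ∉ τ ✗.
  V = {[50=54], [53]}: π^{-1}(V) = {50, 53, 54} ∉ τ ✗.
  V = {[51], [53]}: π^{-1}(V) = {51, 53} ∉ τ ✗.
  V = {[50=54], [51], [53]}: π^{-1}(V) = {50, 51, 53, 54} ∉ τ ✗.
  V = {[52], [53]}: π^{-1}(V) = {52, 53} ∉ τ ✗.
  V = {[50=54], [52], [53]}: π^{-1}(V) = {50, 52, 53, 54} ∉ τ ✗.
  V = {[51], [52], [53]}: π^{-1}(V) = {51, 52, 53} ∉ τ ✗.
  V = {[50=54], [51], [52], [53]}: π^{-1}(V) = {50, 51, 52, 53, 54} ∈ τ ✓.
Open sets in the quotient: τ_Q = {{}, {[50=54]}, {[51]}, {[50=54], [51]}, {[52]}, {[50=54], [52]}, {[51], [52]}, {[50=54], [51], [52]}, {[50=54], [51], [52], [53]}} (9 elements).


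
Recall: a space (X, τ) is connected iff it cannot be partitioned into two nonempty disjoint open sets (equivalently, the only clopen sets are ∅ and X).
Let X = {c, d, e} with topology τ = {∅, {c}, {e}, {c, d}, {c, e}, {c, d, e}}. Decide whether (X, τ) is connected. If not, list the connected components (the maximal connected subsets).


(X, τ) is disconnected; components = [{e}, {c, d}].

Find clopen sets (U ∈ τ with X ∖ U ∈ τ):
  U = ∅, X ∖ U = {c, d, e} — both open, so U is clopen.
  U = {e}, X ∖ U = {c, d} — both open, so U is clopen.
  U = {c, d}, X ∖ U = {e} — both open, so U is clopen.
  U = {c, d, e}, X ∖ U = ∅ — both open, so U is clopen.
Nontrivial clopen(s) exist: e.g. {c, d}. So (X, τ) is disconnected.
Compute connected components by grouping points that agree on all clopens:
  component: {e}
  component: {c, d}


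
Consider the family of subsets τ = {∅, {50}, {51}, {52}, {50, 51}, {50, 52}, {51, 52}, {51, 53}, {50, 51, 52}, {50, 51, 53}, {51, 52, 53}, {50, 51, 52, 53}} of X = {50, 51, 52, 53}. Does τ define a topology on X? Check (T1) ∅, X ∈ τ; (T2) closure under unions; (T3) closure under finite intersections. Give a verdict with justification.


τ IS a topology on X.

Axiom (T1): ∅ ∈ τ? Yes; X ∈ τ? Yes.
Axiom (T2/T3): check pairwise unions and intersections of members of τ.
All pairwise intersections and unions checked — each lies in τ. Therefore τ satisfies (T1), (T2), (T3): it IS a topology on X.


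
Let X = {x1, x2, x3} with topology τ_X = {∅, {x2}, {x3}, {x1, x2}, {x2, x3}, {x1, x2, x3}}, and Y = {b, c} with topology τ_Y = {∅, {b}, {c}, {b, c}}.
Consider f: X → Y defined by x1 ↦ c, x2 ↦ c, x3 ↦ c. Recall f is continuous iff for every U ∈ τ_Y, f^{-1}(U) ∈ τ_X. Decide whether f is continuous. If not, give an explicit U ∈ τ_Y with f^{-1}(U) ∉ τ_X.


f IS continuous.

Compute f^{-1}(U) for each U ∈ τ_Y:
  U = ∅: f^{-1}(U) = ∅ ∈ τ_X ✓.
  U = {b}: f^{-1}(U) = ∅ ∈ τ_X ✓.
  U = {c}: f^{-1}(U) = {x1, x2, x3} ∈ τ_X ✓.
  U = {b, c}: f^{-1}(U) = {x1, x2, x3} ∈ τ_X ✓.
Every preimage lies in τ_X, so f IS continuous.
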